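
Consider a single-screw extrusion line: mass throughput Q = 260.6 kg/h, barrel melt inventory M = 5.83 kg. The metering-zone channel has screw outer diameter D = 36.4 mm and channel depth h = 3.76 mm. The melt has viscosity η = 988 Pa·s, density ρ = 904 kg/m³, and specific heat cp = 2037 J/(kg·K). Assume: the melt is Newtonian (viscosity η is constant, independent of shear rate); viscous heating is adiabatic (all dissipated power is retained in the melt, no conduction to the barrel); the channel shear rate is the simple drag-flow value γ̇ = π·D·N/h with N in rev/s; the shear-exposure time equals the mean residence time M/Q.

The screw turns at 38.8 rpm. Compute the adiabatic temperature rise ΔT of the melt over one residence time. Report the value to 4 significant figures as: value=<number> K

value=16.71 K

Q_s = Q / 3600 = 260.6 / 3600 = 0.0723889 kg/s
t_res = M / Q_s = 5.83 ÷ 0.0723889 = 80.5372 s
D = 36.4 mm = 0.0364 m;  h = 3.76 mm = 0.00376 m;  N = 38.8 rpm / 60 = 0.646667 rev/s
Shear rate: γ̇ = πDN/h = π·0.0364·0.646667/0.00376 = 19.6673 s⁻¹
ΔT = η·γ̇²·t_res/(ρ·cp) = [988 × 19.6673² × 80.5372] / [904 × 2037] = 16.7141 K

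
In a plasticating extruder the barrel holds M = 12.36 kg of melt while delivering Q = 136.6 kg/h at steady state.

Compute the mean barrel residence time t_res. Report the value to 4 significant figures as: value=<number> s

value=325.7 s

Q_s = Q / 3600 = 136.6 / 3600 = 0.0379444 kg/s
Mean residence time: t_res = M/Q_s = 12.36 kg / 0.0379444 kg/s = 325.739 s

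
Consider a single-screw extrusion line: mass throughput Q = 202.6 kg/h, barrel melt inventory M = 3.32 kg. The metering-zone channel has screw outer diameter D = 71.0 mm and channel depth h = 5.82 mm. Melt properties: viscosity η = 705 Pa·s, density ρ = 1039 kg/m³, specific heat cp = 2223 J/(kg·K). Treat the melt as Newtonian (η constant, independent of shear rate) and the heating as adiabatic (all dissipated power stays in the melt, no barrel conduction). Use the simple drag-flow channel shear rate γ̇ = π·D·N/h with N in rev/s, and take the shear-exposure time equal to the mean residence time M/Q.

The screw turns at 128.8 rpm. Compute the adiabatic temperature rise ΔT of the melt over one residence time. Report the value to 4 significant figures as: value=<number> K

value=121.9 K

Throughput in SI: Q_s = 202.6 kg/h ÷ 3600 s/h = 0.0562778 kg/s
t_res = M / Q_s = 3.32 ÷ 0.0562778 = 58.9931 s
D = 71.0 mm = 0.071 m;  h = 5.82 mm = 0.00582 m;  N = 128.8 rpm / 60 = 2.14667 rev/s
γ̇ = π D N / h = (π)(0.071)(2.14667) / 0.00582 = 82.2716 s⁻¹
ΔT = η·γ̇²·t_res/(ρ·cp) = [705 × 82.2716² × 58.9931] / [1039 × 2223] = 121.881 K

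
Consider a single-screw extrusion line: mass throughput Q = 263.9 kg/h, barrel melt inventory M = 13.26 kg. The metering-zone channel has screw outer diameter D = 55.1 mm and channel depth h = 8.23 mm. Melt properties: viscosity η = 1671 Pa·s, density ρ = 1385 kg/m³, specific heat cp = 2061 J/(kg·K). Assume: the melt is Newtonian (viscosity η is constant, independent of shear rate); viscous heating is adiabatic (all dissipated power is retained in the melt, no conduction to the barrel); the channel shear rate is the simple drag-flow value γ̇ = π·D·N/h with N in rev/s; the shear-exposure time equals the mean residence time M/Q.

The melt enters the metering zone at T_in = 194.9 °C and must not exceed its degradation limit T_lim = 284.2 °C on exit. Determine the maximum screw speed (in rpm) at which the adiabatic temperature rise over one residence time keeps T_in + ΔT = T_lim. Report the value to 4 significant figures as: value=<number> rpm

value=82.84 rpm

Q_s = Q / 3600 = 263.9 / 3600 = 0.0733056 kg/s
t_res = M / Q_s = 13.26 ÷ 0.0733056 = 180.887 s
Convert to metres: D = 0.0551 m, h = 0.00823 m
ΔT_a = T_lim − T_in = 284.2 − 194.9 = 89.3 K
γ̇_max² = ΔT_a·ρ·cp / (η·t_res) = [89.3 × 1385 × 2061] / [1671 × 180.887] = 843.327 s⁻²
Take the square root: γ̇_max = √(843.327) = 29.0401 s⁻¹
Solve γ̇ = πDN/h for N: N_max = γ̇_max·h/(π·D) = 29.0401 × 0.00823 / (π × 0.0551) = 1.38069 rev/s = 82.8414 rpm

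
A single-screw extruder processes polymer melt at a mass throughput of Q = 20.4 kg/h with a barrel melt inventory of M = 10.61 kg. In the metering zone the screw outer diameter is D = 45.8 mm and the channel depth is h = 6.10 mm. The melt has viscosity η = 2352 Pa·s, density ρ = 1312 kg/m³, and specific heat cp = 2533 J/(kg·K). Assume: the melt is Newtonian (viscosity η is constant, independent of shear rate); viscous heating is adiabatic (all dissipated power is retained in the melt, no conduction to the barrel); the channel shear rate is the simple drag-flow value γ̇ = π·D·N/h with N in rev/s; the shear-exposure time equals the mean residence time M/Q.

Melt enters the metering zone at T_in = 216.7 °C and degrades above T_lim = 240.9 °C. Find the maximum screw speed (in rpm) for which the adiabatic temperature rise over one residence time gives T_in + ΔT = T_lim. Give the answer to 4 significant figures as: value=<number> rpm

Convert throughput: Q = 20.4 kg/h = 20.4/3600 = 0.00566667 kg/s
Mean residence time: t_res = M/Q_s = 10.61 kg / 0.00566667 kg/s = 1872.35 s
Convert to metres: D = 0.0458 m, h = 0.0061 m
ΔT_a = T_lim − T_in = 240.9 − 216.7 = 24.2 K
γ̇_max² = ΔT_a·ρ·cp/(η·t_res) = 24.2·1312·2533/(2352·1872.35) = 18.2625 s⁻²
γ̇_max = √18.2625 = 4.27346 s⁻¹
N_max = γ̇_max h / (πD) = 4.27346·0.0061/(π·0.0458) = 0.181173 rev/s → ×60 = 10.8704 rpm

value=10.87 rpm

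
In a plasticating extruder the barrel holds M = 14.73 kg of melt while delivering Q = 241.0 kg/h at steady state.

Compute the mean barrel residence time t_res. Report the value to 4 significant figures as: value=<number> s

value=220.0 s

Convert throughput: Q = 241.0 kg/h = 241.0/3600 = 0.0669444 kg/s
Mean residence time: t_res = M/Q_s = 14.73 kg / 0.0669444 kg/s = 220.033 s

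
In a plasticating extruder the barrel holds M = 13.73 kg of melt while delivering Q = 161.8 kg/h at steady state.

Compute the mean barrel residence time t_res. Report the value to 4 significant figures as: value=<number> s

Q_s = Q / 3600 = 161.8 / 3600 = 0.0449444 kg/s
Mean residence time: t_res = M/Q_s = 13.73 kg / 0.0449444 kg/s = 305.488 s

value=305.5 s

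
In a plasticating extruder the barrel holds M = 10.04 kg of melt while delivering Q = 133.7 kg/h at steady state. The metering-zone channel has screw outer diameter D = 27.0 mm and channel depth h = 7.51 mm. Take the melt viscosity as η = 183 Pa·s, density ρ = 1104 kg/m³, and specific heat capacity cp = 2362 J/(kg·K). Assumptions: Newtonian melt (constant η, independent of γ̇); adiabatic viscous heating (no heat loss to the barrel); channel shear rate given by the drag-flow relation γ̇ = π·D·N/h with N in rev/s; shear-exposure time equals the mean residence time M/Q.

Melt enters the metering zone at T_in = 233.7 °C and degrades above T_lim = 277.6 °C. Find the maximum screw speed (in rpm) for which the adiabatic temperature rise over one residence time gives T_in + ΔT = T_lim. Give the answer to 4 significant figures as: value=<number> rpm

Throughput in SI: Q_s = 133.7 kg/h ÷ 3600 s/h = 0.0371389 kg/s
Mean residence time: t_res = M/Q_s = 10.04 kg / 0.0371389 kg/s = 270.337 s
D = 27.0 mm = 0.027 m;  h = 7.51 mm = 0.00751 m
ΔT_a = T_lim − T_in = 277.6 − 233.7 = 43.9 K
Invert ΔT = ηγ̇²t_res/(ρcp) for γ̇: γ̇_max² = ΔT_a ρ cp / (η t_res) = 43.9·1104·2362 / (183·270.337) = 2313.97 s⁻²
Take the square root: γ̇_max = √(2313.97) = 48.1037 s⁻¹
N_max = γ̇_max h / (πD) = 48.1037·0.00751/(π·0.027) = 4.25898 rev/s → ×60 = 255.539 rpm

value=255.5 rpm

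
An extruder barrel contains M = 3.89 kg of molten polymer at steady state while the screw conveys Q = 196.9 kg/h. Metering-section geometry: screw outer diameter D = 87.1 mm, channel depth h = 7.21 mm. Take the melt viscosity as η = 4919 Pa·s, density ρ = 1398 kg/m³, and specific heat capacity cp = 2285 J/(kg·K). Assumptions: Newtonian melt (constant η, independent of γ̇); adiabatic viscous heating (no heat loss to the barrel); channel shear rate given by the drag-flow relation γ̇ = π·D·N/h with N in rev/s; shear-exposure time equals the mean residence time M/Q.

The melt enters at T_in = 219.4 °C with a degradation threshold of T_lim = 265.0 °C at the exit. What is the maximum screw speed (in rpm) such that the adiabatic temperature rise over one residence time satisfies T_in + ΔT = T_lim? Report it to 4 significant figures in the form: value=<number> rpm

value=32.26 rpm

Throughput in SI: Q_s = 196.9 kg/h ÷ 3600 s/h = 0.0546944 kg/s
Mean residence time: t_res = M/Q_s = 3.89 kg / 0.0546944 kg/s = 71.1224 s
Geometry in SI: D = 87.1 mm → 0.0871 m, h = 7.21 mm → 0.00721 m
ΔT_a = T_lim − T_in = 265.0 − 219.4 = 45.6 K
Invert ΔT = ηγ̇²t_res/(ρcp) for γ̇: γ̇_max² = ΔT_a ρ cp / (η t_res) = 45.6·1398·2285 / (4919·71.1224) = 416.366 s⁻²
Take the square root: γ̇_max = √(416.366) = 20.405 s⁻¹
N_max = γ̇_max·h / (π·D) = 20.405 · 0.00721 / (π · 0.0871) = 0.537656 rev/s = 32.2594 rpm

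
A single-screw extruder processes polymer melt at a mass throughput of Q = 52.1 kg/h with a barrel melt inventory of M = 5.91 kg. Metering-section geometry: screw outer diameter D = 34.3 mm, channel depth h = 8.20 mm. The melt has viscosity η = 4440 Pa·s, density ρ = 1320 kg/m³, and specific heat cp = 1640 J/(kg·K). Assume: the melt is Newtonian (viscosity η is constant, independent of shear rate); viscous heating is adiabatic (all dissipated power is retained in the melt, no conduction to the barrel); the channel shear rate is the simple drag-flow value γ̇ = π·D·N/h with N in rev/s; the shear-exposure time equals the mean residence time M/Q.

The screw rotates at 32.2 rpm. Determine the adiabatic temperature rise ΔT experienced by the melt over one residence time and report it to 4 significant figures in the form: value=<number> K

value=41.66 K

Q_s = Q / 3600 = 52.1 / 3600 = 0.0144722 kg/s
t_res = M / Q_s = 5.91 / 0.0144722 = 408.369 s
Geometry in metres: D = 34.3 mm → 0.0343 m, h = 8.20 mm → 0.0082 m; screw speed N = 32.2 rpm = 0.536667 rev/s
γ̇ = π D N / h = (π)(0.0343)(0.536667) / 0.0082 = 7.05236 s⁻¹
ΔT = η·γ̇²·t_res / (ρ·cp) = 4440 · (7.05236)² · 408.369 / (1320 · 1640) = 41.6569 K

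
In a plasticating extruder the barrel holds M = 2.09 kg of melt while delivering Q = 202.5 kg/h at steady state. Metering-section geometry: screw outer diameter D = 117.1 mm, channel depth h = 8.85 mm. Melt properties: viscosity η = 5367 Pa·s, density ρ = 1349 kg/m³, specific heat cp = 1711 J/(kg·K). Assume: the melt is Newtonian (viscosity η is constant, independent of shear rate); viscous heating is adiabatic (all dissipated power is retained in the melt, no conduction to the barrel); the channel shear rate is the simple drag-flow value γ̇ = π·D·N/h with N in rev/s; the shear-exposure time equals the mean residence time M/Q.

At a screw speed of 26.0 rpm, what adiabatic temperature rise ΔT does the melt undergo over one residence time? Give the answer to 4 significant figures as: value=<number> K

value=28.03 K

Throughput in SI: Q_s = 202.5 kg/h ÷ 3600 s/h = 0.05625 kg/s
t_res = M / Q_s = 2.09 / 0.05625 = 37.1556 s
Convert to SI: D = 0.1171 m, h = 0.00885 m, N = 26.0/60 = 0.433333 rev/s
Shear rate: γ̇ = πDN/h = π·0.1171·0.433333/0.00885 = 18.013 s⁻¹
Adiabatic rise: ΔT = η γ̇² t_res / (ρ cp) = 5367·(18.013)²·37.1556 / (1349·1711) = 28.0327 K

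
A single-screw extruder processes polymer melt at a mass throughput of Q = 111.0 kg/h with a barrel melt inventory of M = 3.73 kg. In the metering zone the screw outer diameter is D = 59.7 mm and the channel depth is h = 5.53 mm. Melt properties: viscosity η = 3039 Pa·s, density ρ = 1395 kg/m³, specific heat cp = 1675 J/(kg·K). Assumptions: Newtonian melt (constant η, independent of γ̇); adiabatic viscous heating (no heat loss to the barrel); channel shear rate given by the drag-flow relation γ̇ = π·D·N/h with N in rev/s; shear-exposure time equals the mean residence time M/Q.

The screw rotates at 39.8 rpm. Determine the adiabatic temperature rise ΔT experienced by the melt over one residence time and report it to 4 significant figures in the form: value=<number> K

Throughput in SI: Q_s = 111.0 kg/h ÷ 3600 s/h = 0.0308333 kg/s
Mean residence time: t_res = M/Q_s = 3.73 kg / 0.0308333 kg/s = 120.973 s
D = 59.7 mm = 0.0597 m;  h = 5.53 mm = 0.00553 m;  N = 39.8 rpm / 60 = 0.663333 rev/s
γ̇ = π D N / h = (π)(0.0597)(0.663333) / 0.00553 = 22.4973 s⁻¹
ΔT = η·γ̇²·t_res/(ρ·cp) = [3039 × 22.4973² × 120.973] / [1395 × 1675] = 79.6328 K

value=79.63 K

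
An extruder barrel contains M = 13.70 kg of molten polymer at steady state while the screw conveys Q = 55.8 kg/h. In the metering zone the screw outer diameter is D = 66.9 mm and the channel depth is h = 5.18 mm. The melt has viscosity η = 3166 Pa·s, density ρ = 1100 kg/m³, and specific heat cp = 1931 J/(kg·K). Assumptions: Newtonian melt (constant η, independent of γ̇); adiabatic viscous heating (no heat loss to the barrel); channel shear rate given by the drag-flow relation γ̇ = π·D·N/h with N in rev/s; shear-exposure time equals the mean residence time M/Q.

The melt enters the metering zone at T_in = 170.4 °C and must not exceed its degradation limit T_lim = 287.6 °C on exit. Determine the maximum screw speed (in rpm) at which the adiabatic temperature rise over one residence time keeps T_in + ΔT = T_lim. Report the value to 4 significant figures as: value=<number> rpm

value=13.95 rpm

Q_s = Q / 3600 = 55.8 / 3600 = 0.0155 kg/s
t_res = M / Q_s = 13.70 ÷ 0.0155 = 883.871 s
D = 66.9 mm = 0.0669 m;  h = 5.18 mm = 0.00518 m
ΔT_a = T_lim − T_in = 287.6 − 170.4 = 117.2 K
γ̇_max² = ΔT_a·ρ·cp / (η·t_res) = [117.2 × 1100 × 1931] / [3166 × 883.871] = 88.9616 s⁻²
γ̇_max = √88.9616 = 9.43195 s⁻¹
N_max = γ̇_max·h / (π·D) = 9.43195 · 0.00518 / (π · 0.0669) = 0.232464 rev/s = 13.9478 rpm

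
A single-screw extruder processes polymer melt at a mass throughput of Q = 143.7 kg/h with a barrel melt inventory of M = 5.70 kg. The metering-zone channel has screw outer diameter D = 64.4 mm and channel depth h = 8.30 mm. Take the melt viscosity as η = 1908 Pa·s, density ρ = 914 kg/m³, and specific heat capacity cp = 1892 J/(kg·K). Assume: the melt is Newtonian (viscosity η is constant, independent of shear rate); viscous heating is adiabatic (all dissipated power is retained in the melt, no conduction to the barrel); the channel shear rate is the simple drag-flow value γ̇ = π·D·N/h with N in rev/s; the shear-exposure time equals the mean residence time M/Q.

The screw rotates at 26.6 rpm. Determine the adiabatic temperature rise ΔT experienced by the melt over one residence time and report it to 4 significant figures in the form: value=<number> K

Q_s = Q / 3600 = 143.7 / 3600 = 0.0399167 kg/s
Mean residence time: t_res = M/Q_s = 5.70 kg / 0.0399167 kg/s = 142.797 s
D = 64.4 mm = 0.0644 m;  h = 8.30 mm = 0.0083 m;  N = 26.6 rpm / 60 = 0.443333 rev/s
γ̇ = π·D·N / h = π · 0.0644 · 0.443333 / 0.0083 = 10.8066 s⁻¹
ΔT = η·γ̇²·t_res/(ρ·cp) = [1908 × 10.8066² × 142.797] / [914 × 1892] = 18.3996 K

value=18.40 K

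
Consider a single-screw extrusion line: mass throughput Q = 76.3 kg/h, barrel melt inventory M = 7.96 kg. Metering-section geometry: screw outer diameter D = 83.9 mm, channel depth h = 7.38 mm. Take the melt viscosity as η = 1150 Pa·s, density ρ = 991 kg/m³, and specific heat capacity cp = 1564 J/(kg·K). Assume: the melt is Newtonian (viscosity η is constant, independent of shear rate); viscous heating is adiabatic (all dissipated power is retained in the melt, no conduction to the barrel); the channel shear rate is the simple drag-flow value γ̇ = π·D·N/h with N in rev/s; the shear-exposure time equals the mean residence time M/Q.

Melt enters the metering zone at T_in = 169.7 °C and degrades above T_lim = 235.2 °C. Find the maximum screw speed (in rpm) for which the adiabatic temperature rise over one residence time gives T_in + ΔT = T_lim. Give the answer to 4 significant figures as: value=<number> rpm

value=25.76 rpm

Convert throughput: Q = 76.3 kg/h = 76.3/3600 = 0.0211944 kg/s
Mean residence time: t_res = M/Q_s = 7.96 kg / 0.0211944 kg/s = 375.57 s
D = 83.9 mm = 0.0839 m;  h = 7.38 mm = 0.00738 m
ΔT_a = T_lim − T_in = 235.2 − 169.7 = 65.5 K
γ̇_max² = ΔT_a·ρ·cp / (η·t_res) = [65.5 × 991 × 1564] / [1150 × 375.57] = 235.051 s⁻²
γ̇_max = √235.051 = 15.3314 s⁻¹
N_max = γ̇_max·h / (π·D) = 15.3314 · 0.00738 / (π · 0.0839) = 0.429265 rev/s = 25.7559 rpm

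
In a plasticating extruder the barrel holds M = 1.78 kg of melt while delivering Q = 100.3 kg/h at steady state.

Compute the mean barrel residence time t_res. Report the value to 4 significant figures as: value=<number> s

Throughput in SI: Q_s = 100.3 kg/h ÷ 3600 s/h = 0.0278611 kg/s
t_res = M / Q_s = 1.78 ÷ 0.0278611 = 63.8883 s

value=63.89 s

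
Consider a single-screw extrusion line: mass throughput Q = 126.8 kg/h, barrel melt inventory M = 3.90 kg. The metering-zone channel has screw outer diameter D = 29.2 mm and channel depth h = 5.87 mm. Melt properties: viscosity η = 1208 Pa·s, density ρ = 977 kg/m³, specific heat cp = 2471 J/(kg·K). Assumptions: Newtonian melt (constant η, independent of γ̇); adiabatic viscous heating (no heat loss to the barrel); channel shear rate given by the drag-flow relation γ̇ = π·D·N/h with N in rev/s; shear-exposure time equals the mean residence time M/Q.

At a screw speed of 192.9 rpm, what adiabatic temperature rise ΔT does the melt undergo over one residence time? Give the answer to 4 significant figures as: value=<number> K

value=139.9 K

Convert throughput: Q = 126.8 kg/h = 126.8/3600 = 0.0352222 kg/s
t_res = M / Q_s = 3.90 / 0.0352222 = 110.726 s
Convert to SI: D = 0.0292 m, h = 0.00587 m, N = 192.9/60 = 3.215 rev/s
Shear rate: γ̇ = πDN/h = π·0.0292·3.215/0.00587 = 50.243 s⁻¹
Adiabatic rise: ΔT = η γ̇² t_res / (ρ cp) = 1208·(50.243)²·110.726 / (977·2471) = 139.862 K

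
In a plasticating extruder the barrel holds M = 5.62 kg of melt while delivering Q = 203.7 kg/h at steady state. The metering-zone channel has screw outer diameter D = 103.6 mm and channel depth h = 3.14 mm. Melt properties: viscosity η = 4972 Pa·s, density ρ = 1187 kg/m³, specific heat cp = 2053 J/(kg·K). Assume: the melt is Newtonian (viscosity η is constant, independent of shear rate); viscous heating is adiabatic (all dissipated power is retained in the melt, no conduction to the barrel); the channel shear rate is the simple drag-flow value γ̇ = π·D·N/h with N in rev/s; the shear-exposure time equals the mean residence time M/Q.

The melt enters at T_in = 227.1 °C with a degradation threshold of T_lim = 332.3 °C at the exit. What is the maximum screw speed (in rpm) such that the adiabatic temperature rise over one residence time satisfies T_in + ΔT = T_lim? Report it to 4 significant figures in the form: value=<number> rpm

Q_s = Q / 3600 = 203.7 / 3600 = 0.0565833 kg/s
t_res = M / Q_s = 5.62 / 0.0565833 = 99.3225 s
D = 103.6 mm = 0.1036 m;  h = 3.14 mm = 0.00314 m
ΔT_a = T_lim − T_in = 332.3 − 227.1 = 105.2 K
Invert ΔT = ηγ̇²t_res/(ρcp) for γ̇: γ̇_max² = ΔT_a ρ cp / (η t_res) = 105.2·1187·2053 / (4972·99.3225) = 519.13 s⁻²
γ̇_max = √519.13 = 22.7844 s⁻¹
Solve γ̇ = πDN/h for N: N_max = γ̇_max·h/(π·D) = 22.7844 × 0.00314 / (π × 0.1036) = 0.219815 rev/s = 13.1889 rpm

value=13.19 rpm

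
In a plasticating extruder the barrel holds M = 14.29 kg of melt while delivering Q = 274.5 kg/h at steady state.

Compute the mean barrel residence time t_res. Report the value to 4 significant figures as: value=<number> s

value=187.4 s

Throughput in SI: Q_s = 274.5 kg/h ÷ 3600 s/h = 0.07625 kg/s
t_res = M / Q_s = 14.29 / 0.07625 = 187.41 s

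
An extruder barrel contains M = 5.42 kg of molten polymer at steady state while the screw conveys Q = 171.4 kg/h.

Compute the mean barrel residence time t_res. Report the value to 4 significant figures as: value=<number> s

value=113.8 s

Convert throughput: Q = 171.4 kg/h = 171.4/3600 = 0.0476111 kg/s
Mean residence time: t_res = M/Q_s = 5.42 kg / 0.0476111 kg/s = 113.839 s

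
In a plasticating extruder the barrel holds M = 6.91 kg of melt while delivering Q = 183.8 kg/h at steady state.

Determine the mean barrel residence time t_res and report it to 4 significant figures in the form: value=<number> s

Convert throughput: Q = 183.8 kg/h = 183.8/3600 = 0.0510556 kg/s
t_res = M / Q_s = 6.91 ÷ 0.0510556 = 135.343 s

value=135.3 s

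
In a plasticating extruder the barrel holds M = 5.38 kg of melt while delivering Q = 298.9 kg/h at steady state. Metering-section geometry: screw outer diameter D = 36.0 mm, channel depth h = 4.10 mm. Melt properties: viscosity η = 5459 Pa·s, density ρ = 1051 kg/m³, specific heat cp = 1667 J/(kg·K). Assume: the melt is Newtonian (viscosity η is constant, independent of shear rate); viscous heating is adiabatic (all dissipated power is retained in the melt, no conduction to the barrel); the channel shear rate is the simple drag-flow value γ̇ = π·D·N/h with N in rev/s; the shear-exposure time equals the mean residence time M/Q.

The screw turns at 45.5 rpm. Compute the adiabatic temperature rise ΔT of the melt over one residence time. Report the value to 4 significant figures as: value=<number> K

value=88.35 K

Q_s = Q / 3600 = 298.9 / 3600 = 0.0830278 kg/s
t_res = M / Q_s = 5.38 ÷ 0.0830278 = 64.7976 s
Convert to SI: D = 0.036 m, h = 0.0041 m, N = 45.5/60 = 0.758333 rev/s
γ̇ = π·D·N / h = π · 0.036 · 0.758333 / 0.0041 = 20.9184 s⁻¹
ΔT = η·γ̇²·t_res/(ρ·cp) = [5459 × 20.9184² × 64.7976] / [1051 × 1667] = 88.3468 K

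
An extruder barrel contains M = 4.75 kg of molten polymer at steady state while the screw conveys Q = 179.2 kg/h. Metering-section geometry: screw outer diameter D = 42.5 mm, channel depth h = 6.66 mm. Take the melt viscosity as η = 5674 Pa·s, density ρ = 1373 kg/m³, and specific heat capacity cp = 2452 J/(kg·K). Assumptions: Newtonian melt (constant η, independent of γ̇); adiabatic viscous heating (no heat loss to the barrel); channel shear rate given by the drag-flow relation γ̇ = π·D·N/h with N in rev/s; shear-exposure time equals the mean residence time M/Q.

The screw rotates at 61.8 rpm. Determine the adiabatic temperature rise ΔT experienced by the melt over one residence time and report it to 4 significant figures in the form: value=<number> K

Throughput in SI: Q_s = 179.2 kg/h ÷ 3600 s/h = 0.0497778 kg/s
t_res = M / Q_s = 4.75 / 0.0497778 = 95.4241 s
D = 42.5 mm = 0.0425 m;  h = 6.66 mm = 0.00666 m;  N = 61.8 rpm / 60 = 1.03 rev/s
γ̇ = π·D·N / h = π · 0.0425 · 1.03 / 0.00666 = 20.6491 s⁻¹
ΔT = η·γ̇²·t_res/(ρ·cp) = [5674 × 20.6491² × 95.4241] / [1373 × 2452] = 68.5741 K

value=68.57 K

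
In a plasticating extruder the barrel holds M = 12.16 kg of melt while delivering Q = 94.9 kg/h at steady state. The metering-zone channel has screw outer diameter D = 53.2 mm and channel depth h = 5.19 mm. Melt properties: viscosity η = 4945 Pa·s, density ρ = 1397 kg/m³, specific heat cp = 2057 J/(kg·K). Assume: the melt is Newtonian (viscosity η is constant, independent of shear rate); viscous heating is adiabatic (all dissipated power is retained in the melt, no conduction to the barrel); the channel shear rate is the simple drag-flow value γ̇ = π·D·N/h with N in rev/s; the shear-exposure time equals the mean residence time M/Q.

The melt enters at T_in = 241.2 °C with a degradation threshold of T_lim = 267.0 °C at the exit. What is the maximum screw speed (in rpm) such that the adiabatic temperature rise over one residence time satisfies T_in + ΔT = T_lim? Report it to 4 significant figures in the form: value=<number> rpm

value=10.62 rpm

Throughput in SI: Q_s = 94.9 kg/h ÷ 3600 s/h = 0.0263611 kg/s
t_res = M / Q_s = 12.16 / 0.0263611 = 461.286 s
Convert to metres: D = 0.0532 m, h = 0.00519 m
Allowable rise: ΔT_a = T_lim − T_in = 267.0 − 241.2 = 25.8 K
γ̇_max² = ΔT_a·ρ·cp/(η·t_res) = 25.8·1397·2057/(4945·461.286) = 32.5023 s⁻²
Take the square root: γ̇_max = √(32.5023) = 5.70108 s⁻¹
Solve γ̇ = πDN/h for N: N_max = γ̇_max·h/(π·D) = 5.70108 × 0.00519 / (π × 0.0532) = 0.177037 rev/s = 10.6222 rpm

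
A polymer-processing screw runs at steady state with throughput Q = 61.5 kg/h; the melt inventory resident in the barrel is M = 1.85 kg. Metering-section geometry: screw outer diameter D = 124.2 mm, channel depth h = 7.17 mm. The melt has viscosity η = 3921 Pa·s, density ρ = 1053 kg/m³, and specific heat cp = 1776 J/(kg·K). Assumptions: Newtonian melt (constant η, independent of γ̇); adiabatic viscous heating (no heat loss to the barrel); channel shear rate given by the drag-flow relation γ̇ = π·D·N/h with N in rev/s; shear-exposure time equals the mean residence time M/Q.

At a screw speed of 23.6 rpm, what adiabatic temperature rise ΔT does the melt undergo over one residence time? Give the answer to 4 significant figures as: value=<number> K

value=104.0 K

Convert throughput: Q = 61.5 kg/h = 61.5/3600 = 0.0170833 kg/s
Mean residence time: t_res = M/Q_s = 1.85 kg / 0.0170833 kg/s = 108.293 s
Convert to SI: D = 0.1242 m, h = 0.00717 m, N = 23.6/60 = 0.393333 rev/s
γ̇ = π D N / h = (π)(0.1242)(0.393333) / 0.00717 = 21.4049 s⁻¹
ΔT = η·γ̇²·t_res / (ρ·cp) = 3921 · (21.4049)² · 108.293 / (1053 · 1776) = 104.028 K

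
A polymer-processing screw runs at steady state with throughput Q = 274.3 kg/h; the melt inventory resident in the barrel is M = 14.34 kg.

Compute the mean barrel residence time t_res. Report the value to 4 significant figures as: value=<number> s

value=188.2 s

Throughput in SI: Q_s = 274.3 kg/h ÷ 3600 s/h = 0.0761944 kg/s
Mean residence time: t_res = M/Q_s = 14.34 kg / 0.0761944 kg/s = 188.203 s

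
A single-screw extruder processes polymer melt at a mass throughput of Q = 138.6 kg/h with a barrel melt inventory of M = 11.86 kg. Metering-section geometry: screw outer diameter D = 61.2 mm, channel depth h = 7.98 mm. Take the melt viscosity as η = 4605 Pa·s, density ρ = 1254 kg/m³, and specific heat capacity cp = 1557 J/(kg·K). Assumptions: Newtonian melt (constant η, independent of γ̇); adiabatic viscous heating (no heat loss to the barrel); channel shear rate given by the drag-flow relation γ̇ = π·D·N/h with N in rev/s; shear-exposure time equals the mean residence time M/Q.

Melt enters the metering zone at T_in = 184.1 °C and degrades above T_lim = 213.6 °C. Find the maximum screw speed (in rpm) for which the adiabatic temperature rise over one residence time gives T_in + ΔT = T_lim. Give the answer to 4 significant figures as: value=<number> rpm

Q_s = Q / 3600 = 138.6 / 3600 = 0.0385 kg/s
Mean residence time: t_res = M/Q_s = 11.86 kg / 0.0385 kg/s = 308.052 s
D = 61.2 mm = 0.0612 m;  h = 7.98 mm = 0.00798 m
ΔT_a = T_lim − T_in = 213.6 − 184.1 = 29.5 K
Invert ΔT = ηγ̇²t_res/(ρcp) for γ̇: γ̇_max² = ΔT_a ρ cp / (η t_res) = 29.5·1254·1557 / (4605·308.052) = 40.6027 s⁻²
γ̇_max = √40.6027 = 6.37202 s⁻¹
Solve γ̇ = πDN/h for N: N_max = γ̇_max·h/(π·D) = 6.37202 × 0.00798 / (π × 0.0612) = 0.264472 rev/s = 15.8683 rpm

value=15.87 rpm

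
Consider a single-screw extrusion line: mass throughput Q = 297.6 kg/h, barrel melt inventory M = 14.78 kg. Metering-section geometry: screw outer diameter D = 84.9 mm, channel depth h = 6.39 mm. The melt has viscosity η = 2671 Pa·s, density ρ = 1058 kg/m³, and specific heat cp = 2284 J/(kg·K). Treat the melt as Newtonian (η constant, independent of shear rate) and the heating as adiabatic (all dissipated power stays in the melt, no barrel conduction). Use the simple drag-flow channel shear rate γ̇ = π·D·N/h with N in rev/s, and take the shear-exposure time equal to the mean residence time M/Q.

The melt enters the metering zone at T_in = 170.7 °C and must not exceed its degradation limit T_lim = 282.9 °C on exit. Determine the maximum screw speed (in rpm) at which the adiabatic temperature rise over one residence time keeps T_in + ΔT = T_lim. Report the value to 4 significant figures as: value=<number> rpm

Throughput in SI: Q_s = 297.6 kg/h ÷ 3600 s/h = 0.0826667 kg/s
t_res = M / Q_s = 14.78 / 0.0826667 = 178.79 s
D = 84.9 mm = 0.0849 m;  h = 6.39 mm = 0.00639 m
ΔT_a = T_lim − T_in = 282.9 °C − 170.7 °C = 112.2 K
γ̇_max² = ΔT_a·ρ·cp/(η·t_res) = 112.2·1058·2284/(2671·178.79) = 567.749 s⁻²
γ̇_max = sqrt(567.749) = 23.8275 s⁻¹
N_max = γ̇_max h / (πD) = 23.8275·0.00639/(π·0.0849) = 0.57085 rev/s → ×60 = 34.251 rpm

value=34.25 rpm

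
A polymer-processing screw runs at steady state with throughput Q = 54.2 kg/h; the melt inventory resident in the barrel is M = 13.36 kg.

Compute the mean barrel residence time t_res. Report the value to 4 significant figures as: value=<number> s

Q_s = Q / 3600 = 54.2 / 3600 = 0.0150556 kg/s
t_res = M / Q_s = 13.36 ÷ 0.0150556 = 887.38 s

value=887.4 s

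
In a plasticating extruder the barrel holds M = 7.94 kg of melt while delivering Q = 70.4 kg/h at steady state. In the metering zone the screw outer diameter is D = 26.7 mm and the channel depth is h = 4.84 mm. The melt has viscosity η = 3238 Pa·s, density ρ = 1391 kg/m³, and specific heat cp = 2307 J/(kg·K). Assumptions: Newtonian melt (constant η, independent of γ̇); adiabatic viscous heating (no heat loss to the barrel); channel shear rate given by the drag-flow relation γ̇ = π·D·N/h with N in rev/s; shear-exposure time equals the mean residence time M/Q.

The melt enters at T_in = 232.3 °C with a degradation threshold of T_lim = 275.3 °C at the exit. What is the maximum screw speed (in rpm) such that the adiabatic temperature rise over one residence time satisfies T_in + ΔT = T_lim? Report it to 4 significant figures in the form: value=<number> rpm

value=35.47 rpm

Convert throughput: Q = 70.4 kg/h = 70.4/3600 = 0.0195556 kg/s
t_res = M / Q_s = 7.94 / 0.0195556 = 406.023 s
Geometry in SI: D = 26.7 mm → 0.0267 m, h = 4.84 mm → 0.00484 m
Allowable rise: ΔT_a = T_lim − T_in = 275.3 − 232.3 = 43 K
γ̇_max² = ΔT_a·ρ·cp/(η·t_res) = 43·1391·2307/(3238·406.023) = 104.958 s⁻²
γ̇_max = √104.958 = 10.2449 s⁻¹
Solve γ̇ = πDN/h for N: N_max = γ̇_max·h/(π·D) = 10.2449 × 0.00484 / (π × 0.0267) = 0.591143 rev/s = 35.4686 rpm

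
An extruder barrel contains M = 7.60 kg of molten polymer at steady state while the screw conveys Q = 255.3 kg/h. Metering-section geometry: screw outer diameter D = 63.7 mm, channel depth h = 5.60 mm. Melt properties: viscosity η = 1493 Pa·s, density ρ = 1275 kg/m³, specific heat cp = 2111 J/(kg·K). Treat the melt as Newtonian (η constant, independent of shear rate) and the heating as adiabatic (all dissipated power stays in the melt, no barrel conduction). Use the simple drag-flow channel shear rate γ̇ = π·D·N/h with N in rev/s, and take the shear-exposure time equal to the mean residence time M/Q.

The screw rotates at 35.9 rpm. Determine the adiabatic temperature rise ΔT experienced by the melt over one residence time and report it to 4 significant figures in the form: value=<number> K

value=27.18 K

Q_s = Q / 3600 = 255.3 / 3600 = 0.0709167 kg/s
Mean residence time: t_res = M/Q_s = 7.60 kg / 0.0709167 kg/s = 107.168 s
Convert to SI: D = 0.0637 m, h = 0.0056 m, N = 35.9/60 = 0.598333 rev/s
Shear rate: γ̇ = πDN/h = π·0.0637·0.598333/0.0056 = 21.3818 s⁻¹
Adiabatic rise: ΔT = η γ̇² t_res / (ρ cp) = 1493·(21.3818)²·107.168 / (1275·2111) = 27.1779 K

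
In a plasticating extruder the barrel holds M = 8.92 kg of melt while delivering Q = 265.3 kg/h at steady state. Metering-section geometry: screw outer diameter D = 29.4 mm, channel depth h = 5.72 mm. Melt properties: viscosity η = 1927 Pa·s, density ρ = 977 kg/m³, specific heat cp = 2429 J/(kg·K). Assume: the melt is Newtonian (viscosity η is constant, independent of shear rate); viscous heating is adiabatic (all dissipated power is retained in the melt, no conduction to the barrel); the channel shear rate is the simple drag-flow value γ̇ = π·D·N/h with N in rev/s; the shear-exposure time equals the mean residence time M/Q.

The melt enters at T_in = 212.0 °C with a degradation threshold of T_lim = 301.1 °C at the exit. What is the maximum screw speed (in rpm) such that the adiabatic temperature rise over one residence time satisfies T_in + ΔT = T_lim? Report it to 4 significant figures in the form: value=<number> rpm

Q_s = Q / 3600 = 265.3 / 3600 = 0.0736944 kg/s
t_res = M / Q_s = 8.92 ÷ 0.0736944 = 121.04 s
Geometry in SI: D = 29.4 mm → 0.0294 m, h = 5.72 mm → 0.00572 m
Allowable rise: ΔT_a = T_lim − T_in = 301.1 − 212.0 = 89.1 K
γ̇_max² = ΔT_a·ρ·cp / (η·t_res) = [89.1 × 977 × 2429] / [1927 × 121.04] = 906.542 s⁻²
Take the square root: γ̇_max = √(906.542) = 30.1088 s⁻¹
N_max = γ̇_max·h / (π·D) = 30.1088 · 0.00572 / (π · 0.0294) = 1.86463 rev/s = 111.878 rpm

value=111.9 rpm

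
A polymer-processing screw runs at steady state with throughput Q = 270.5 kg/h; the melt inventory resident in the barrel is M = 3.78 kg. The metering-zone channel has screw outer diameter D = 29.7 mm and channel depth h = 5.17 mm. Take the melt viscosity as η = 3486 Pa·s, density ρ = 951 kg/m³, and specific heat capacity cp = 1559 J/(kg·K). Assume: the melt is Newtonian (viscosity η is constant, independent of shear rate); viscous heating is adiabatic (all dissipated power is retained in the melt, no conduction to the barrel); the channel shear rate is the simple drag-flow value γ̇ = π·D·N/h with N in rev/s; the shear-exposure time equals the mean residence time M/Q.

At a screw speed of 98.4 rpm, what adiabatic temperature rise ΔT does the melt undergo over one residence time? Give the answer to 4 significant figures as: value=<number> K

value=103.6 K

Q_s = Q / 3600 = 270.5 / 3600 = 0.0751389 kg/s
t_res = M / Q_s = 3.78 / 0.0751389 = 50.3068 s
Geometry in metres: D = 29.7 mm → 0.0297 m, h = 5.17 mm → 0.00517 m; screw speed N = 98.4 rpm = 1.64 rev/s
γ̇ = π·D·N / h = π · 0.0297 · 1.64 / 0.00517 = 29.5978 s⁻¹
ΔT = η·γ̇²·t_res/(ρ·cp) = [3486 × 29.5978² × 50.3068] / [951 × 1559] = 103.621 K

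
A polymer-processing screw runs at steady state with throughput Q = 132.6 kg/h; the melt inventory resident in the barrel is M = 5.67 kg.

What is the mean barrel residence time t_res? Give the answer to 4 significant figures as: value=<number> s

value=153.9 s

Q_s = Q / 3600 = 132.6 / 3600 = 0.0368333 kg/s
t_res = M / Q_s = 5.67 ÷ 0.0368333 = 153.937 s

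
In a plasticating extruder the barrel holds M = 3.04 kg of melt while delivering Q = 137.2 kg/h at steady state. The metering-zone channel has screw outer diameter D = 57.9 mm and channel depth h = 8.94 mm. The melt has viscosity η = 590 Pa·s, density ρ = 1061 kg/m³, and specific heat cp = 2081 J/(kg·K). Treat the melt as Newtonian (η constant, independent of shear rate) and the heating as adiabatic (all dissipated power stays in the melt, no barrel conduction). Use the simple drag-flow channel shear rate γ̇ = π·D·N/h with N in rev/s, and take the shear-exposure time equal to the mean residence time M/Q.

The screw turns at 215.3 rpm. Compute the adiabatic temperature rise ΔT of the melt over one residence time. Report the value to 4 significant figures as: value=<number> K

Throughput in SI: Q_s = 137.2 kg/h ÷ 3600 s/h = 0.0381111 kg/s
Mean residence time: t_res = M/Q_s = 3.04 kg / 0.0381111 kg/s = 79.7668 s
D = 57.9 mm = 0.0579 m;  h = 8.94 mm = 0.00894 m;  N = 215.3 rpm / 60 = 3.58833 rev/s
γ̇ = π·D·N / h = π · 0.0579 · 3.58833 / 0.00894 = 73.0102 s⁻¹
Adiabatic rise: ΔT = η γ̇² t_res / (ρ cp) = 590·(73.0102)²·79.7668 / (1061·2081) = 113.62 K

value=113.6 K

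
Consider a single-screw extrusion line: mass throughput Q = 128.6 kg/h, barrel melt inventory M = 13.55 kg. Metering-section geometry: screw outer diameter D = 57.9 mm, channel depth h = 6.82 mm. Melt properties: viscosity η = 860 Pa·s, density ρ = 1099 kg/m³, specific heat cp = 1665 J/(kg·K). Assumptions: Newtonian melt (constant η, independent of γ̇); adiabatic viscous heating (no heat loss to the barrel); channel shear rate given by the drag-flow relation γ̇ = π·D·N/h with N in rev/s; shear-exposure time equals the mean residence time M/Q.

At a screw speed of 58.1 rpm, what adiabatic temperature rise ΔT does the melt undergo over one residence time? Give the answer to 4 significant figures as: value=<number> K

Q_s = Q / 3600 = 128.6 / 3600 = 0.0357222 kg/s
Mean residence time: t_res = M/Q_s = 13.55 kg / 0.0357222 kg/s = 379.316 s
Convert to SI: D = 0.0579 m, h = 0.00682 m, N = 58.1/60 = 0.968333 rev/s
γ̇ = π·D·N / h = π · 0.0579 · 0.968333 / 0.00682 = 25.8267 s⁻¹
ΔT = η·γ̇²·t_res/(ρ·cp) = [860 × 25.8267² × 379.316] / [1099 × 1665] = 118.912 K

value=118.9 K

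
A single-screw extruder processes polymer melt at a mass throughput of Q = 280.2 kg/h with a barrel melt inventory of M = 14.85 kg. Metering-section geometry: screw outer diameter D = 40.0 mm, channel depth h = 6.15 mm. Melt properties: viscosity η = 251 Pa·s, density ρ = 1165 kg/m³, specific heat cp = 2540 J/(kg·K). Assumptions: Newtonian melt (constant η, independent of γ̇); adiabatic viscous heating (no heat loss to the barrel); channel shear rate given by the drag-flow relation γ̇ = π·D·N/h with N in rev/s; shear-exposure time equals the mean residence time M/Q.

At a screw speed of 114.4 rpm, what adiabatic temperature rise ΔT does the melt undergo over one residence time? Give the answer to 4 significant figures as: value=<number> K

value=24.56 K

Q_s = Q / 3600 = 280.2 / 3600 = 0.0778333 kg/s
t_res = M / Q_s = 14.85 ÷ 0.0778333 = 190.792 s
D = 40.0 mm = 0.04 m;  h = 6.15 mm = 0.00615 m;  N = 114.4 rpm / 60 = 1.90667 rev/s
γ̇ = π·D·N / h = π · 0.04 · 1.90667 / 0.00615 = 38.9592 s⁻¹
Adiabatic rise: ΔT = η γ̇² t_res / (ρ cp) = 251·(38.9592)²·190.792 / (1165·2540) = 24.5637 K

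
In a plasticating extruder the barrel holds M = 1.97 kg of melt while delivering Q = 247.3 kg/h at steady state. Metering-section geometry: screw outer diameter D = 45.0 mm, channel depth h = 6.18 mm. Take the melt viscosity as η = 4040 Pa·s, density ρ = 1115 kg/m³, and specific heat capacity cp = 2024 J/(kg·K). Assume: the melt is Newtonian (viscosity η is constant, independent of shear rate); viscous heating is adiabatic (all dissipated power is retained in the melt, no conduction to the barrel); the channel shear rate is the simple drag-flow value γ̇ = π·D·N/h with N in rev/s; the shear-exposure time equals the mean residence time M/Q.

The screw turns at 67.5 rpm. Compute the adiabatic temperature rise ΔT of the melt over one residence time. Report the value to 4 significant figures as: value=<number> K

value=34.00 K

Throughput in SI: Q_s = 247.3 kg/h ÷ 3600 s/h = 0.0686944 kg/s
Mean residence time: t_res = M/Q_s = 1.97 kg / 0.0686944 kg/s = 28.6777 s
Convert to SI: D = 0.045 m, h = 0.00618 m, N = 67.5/60 = 1.125 rev/s
Shear rate: γ̇ = πDN/h = π·0.045·1.125/0.00618 = 25.7351 s⁻¹
Adiabatic rise: ΔT = η γ̇² t_res / (ρ cp) = 4040·(25.7351)²·28.6777 / (1115·2024) = 34.0011 K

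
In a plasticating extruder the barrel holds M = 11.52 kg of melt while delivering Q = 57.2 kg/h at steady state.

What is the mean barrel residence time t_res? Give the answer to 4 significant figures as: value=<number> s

Q_s = Q / 3600 = 57.2 / 3600 = 0.0158889 kg/s
t_res = M / Q_s = 11.52 / 0.0158889 = 725.035 s

value=725.0 s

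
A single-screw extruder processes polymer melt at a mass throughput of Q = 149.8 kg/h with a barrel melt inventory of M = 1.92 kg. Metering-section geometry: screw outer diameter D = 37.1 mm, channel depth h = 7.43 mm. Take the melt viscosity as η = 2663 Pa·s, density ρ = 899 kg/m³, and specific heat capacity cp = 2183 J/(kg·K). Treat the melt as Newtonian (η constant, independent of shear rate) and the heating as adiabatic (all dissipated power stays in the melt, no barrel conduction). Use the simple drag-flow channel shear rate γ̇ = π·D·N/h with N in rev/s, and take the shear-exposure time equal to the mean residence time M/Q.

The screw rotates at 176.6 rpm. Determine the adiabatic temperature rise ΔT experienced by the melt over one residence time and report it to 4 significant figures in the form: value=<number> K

value=133.5 K

Convert throughput: Q = 149.8 kg/h = 149.8/3600 = 0.0416111 kg/s
Mean residence time: t_res = M/Q_s = 1.92 kg / 0.0416111 kg/s = 46.1415 s
Geometry in metres: D = 37.1 mm → 0.0371 m, h = 7.43 mm → 0.00743 m; screw speed N = 176.6 rpm = 2.94333 rev/s
γ̇ = π D N / h = (π)(0.0371)(2.94333) / 0.00743 = 46.1715 s⁻¹
ΔT = η·γ̇²·t_res/(ρ·cp) = [2663 × 46.1715² × 46.1415] / [899 × 2183] = 133.475 K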